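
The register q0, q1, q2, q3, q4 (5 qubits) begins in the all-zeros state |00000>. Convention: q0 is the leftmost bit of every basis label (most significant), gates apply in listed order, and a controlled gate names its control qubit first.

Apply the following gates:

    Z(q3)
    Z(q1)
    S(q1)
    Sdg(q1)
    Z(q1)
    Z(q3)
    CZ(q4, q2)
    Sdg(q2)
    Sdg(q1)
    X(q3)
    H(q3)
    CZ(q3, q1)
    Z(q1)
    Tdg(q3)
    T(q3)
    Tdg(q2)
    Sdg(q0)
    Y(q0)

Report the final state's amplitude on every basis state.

After the circuit, the state carries amplitude sqrt(2)*I/2 on |10000>, -sqrt(2)*I/2 on |10010>, and 0 on every other basis state.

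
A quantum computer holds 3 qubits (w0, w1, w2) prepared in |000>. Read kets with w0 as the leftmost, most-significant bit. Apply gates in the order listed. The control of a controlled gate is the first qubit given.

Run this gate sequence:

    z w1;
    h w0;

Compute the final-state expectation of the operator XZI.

In the final state, XZI has expectation 1.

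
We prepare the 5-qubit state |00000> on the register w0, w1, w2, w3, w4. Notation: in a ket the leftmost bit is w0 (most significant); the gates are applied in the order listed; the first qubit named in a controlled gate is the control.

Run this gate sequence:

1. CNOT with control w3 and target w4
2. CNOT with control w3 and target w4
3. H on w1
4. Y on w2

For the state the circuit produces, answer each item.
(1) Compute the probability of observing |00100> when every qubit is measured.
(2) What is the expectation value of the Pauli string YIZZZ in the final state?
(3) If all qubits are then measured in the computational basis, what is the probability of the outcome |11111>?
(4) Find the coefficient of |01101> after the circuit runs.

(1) A full measurement returns |00100> with probability 1/2. Key observation: the block from step 1 through step 2 cancels to the identity and can be dropped.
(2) The observable YIZZZ averages to 0.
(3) Outcome |11111> occurs with probability 0.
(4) The amplitude on |01101> is 0.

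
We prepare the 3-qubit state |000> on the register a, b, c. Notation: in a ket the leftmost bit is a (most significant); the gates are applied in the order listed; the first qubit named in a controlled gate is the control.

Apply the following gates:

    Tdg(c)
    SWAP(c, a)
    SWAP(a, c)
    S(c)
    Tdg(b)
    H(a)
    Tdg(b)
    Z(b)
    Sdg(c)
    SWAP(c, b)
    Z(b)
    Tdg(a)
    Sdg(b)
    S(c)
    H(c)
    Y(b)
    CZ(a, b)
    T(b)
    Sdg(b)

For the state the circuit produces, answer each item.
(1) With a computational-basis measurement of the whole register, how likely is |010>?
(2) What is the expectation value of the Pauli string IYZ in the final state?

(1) A full measurement returns |010> with probability 1/4.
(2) In the final state, IYZ has expectation 0.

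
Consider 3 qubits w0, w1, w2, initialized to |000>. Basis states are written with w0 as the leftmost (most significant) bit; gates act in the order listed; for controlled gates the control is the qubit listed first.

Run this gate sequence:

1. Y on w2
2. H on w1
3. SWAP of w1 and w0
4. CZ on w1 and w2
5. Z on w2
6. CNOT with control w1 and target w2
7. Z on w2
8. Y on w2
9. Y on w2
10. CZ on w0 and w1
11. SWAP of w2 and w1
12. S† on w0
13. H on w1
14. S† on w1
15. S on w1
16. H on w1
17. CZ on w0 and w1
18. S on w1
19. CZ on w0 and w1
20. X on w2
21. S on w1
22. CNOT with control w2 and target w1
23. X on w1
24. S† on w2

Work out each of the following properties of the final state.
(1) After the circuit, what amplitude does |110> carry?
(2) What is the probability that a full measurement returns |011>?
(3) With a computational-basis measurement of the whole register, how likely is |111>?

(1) |110> carries amplitude 0 in the final state.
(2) The probability of measuring |011> is 1/2.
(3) A full measurement returns |111> with probability 1/2.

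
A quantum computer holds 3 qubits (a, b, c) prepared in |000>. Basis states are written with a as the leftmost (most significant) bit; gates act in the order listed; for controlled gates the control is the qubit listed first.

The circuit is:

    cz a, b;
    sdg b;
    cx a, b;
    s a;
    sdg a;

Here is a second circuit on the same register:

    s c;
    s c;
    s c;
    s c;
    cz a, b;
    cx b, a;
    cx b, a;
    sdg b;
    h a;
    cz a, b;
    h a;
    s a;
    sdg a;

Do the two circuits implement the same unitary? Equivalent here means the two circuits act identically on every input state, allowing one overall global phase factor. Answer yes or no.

No: there is an input state on which the two circuits produce genuinely different outputs (not merely differing by a phase).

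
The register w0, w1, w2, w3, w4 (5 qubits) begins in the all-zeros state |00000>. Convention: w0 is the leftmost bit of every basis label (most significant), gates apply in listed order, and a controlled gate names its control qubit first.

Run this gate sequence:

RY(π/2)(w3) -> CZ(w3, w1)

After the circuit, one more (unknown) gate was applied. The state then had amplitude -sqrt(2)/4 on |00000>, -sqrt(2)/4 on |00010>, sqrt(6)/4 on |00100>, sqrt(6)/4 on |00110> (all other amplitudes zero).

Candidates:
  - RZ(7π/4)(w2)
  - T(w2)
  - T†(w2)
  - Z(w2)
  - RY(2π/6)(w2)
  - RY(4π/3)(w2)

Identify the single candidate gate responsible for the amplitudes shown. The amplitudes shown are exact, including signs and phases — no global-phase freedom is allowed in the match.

It was RY(4π/3)(w2) that produced the state shown.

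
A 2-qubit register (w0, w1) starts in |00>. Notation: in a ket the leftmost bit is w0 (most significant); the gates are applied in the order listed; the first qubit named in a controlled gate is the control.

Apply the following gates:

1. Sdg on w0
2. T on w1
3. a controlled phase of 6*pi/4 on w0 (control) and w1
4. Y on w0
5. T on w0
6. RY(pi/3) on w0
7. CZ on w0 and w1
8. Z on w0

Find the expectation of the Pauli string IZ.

The observable IZ averages to 1.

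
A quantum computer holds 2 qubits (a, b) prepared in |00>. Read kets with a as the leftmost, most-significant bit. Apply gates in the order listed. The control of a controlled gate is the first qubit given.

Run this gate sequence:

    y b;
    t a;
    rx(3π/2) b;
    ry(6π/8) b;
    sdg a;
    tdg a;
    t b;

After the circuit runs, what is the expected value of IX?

The observable IX averages to sqrt(2)/2.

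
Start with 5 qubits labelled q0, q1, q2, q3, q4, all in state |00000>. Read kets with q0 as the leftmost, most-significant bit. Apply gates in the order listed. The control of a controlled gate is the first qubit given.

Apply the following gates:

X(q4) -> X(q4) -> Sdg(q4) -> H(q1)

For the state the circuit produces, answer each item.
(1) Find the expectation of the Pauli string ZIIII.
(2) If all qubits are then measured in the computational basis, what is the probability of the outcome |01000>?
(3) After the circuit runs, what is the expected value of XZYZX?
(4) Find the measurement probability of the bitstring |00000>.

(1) In the final state, ZIIII has expectation 1.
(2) Outcome |01000> occurs with probability 1/2.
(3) The expectation value of XZYZX is 0.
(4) A full measurement returns |00000> with probability 1/2.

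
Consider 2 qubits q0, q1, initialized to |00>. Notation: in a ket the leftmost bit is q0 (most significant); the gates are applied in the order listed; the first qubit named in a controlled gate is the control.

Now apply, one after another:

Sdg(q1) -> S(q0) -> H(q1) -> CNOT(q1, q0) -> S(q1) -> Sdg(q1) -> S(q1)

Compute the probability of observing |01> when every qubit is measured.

A full measurement returns |01> with probability 0. Key observation: gates 5-6 undo each other exactly, leaving only the rest of the circuit to track.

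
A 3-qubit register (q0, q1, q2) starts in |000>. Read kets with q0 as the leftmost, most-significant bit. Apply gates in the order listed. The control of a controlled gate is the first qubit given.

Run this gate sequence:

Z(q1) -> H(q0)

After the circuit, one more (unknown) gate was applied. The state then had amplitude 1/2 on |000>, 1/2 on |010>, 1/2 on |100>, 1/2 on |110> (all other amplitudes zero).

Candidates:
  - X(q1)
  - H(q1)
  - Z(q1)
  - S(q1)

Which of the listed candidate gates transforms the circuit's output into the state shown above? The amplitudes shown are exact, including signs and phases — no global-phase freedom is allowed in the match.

It was H(q1) that produced the state shown.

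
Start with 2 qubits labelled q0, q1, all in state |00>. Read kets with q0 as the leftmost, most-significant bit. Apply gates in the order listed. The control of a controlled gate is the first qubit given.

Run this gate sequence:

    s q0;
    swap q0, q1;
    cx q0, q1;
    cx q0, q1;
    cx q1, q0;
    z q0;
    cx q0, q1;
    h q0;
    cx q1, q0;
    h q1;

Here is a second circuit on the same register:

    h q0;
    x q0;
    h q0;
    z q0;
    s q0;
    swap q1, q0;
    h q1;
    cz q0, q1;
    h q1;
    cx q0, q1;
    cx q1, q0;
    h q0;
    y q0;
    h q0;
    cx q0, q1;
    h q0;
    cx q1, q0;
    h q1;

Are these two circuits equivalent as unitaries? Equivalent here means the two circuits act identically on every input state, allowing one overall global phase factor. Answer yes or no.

No, they are not equivalent — no single phase factor reconciles the two unitaries.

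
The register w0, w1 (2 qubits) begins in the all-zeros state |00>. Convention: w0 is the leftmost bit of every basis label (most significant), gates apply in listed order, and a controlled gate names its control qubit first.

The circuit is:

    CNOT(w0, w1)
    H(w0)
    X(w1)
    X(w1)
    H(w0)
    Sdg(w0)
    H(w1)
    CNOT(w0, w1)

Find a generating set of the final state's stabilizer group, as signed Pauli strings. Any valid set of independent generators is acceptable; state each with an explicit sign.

One valid set of independent stabilizer generators is +IX, +ZI (any independent generating set of the same group is equally correct). Key observation: steps 2-5 multiply out to the identity, so the circuit reduces to the remaining gates.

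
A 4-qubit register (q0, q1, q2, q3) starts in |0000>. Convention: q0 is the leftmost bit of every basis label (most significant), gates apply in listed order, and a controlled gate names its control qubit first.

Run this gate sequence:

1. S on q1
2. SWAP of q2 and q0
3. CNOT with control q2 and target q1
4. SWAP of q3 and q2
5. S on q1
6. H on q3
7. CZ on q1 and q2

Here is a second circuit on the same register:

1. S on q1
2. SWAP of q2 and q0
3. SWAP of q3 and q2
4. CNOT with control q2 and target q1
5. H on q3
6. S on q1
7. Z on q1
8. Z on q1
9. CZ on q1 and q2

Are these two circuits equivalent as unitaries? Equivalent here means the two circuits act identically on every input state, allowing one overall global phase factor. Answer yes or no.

No — the two circuits implement different unitaries, even allowing a global phase.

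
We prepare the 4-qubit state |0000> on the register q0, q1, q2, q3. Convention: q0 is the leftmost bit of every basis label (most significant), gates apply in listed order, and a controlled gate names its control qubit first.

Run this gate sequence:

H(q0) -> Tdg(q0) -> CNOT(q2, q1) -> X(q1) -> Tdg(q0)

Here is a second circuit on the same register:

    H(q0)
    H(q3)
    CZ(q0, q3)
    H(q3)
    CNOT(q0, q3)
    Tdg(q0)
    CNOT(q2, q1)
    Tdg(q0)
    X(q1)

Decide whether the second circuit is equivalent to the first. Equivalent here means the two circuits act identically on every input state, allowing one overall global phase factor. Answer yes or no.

Yes: on every input state the two circuits agree up to one overall phase factor.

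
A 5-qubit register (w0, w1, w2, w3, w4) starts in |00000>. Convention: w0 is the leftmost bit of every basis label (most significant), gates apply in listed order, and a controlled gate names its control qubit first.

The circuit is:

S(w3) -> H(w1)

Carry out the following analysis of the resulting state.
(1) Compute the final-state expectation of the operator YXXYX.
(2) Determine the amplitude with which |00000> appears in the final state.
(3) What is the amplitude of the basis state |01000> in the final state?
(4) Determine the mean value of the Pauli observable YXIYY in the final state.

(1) The expectation value of YXXYX is 0.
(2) |00000> carries amplitude sqrt(2)/2 in the final state.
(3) The amplitude on |01000> is sqrt(2)/2.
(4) The observable YXIYY averages to 0.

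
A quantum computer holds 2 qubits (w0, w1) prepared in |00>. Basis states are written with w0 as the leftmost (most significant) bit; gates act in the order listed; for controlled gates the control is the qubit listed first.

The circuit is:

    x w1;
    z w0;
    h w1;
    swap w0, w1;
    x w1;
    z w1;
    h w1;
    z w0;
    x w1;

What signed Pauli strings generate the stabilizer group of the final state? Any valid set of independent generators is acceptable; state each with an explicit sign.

The final state is stabilized by the group generated by +XI, -IX; other independent generating sets are equally valid.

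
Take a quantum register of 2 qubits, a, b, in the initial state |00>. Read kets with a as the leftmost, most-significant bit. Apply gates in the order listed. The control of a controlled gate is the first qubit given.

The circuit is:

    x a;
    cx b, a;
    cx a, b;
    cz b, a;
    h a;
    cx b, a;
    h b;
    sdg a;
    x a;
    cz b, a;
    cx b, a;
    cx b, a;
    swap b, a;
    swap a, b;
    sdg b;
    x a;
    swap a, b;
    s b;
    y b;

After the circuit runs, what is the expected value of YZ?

The expectation value of YZ is 1.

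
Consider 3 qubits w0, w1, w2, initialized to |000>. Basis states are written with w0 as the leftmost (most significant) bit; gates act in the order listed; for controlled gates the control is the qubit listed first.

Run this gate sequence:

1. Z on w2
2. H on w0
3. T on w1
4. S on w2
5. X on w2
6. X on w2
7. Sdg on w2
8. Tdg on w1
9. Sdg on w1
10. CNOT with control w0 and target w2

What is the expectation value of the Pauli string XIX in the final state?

The observable XIX averages to 1. Key observation: the block from step 3 through step 8 cancels to the identity and can be dropped.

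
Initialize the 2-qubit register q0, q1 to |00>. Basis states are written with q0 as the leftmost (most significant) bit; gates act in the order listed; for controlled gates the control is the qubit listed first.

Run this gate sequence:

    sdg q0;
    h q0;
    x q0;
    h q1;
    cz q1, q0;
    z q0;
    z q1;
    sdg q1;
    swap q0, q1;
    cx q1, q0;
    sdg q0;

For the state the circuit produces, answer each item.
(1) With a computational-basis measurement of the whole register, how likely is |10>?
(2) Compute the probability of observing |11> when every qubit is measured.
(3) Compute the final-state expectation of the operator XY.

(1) Outcome |10> occurs with probability 1/4.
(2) A full measurement returns |11> with probability 1/4.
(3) In the final state, XY has expectation 1.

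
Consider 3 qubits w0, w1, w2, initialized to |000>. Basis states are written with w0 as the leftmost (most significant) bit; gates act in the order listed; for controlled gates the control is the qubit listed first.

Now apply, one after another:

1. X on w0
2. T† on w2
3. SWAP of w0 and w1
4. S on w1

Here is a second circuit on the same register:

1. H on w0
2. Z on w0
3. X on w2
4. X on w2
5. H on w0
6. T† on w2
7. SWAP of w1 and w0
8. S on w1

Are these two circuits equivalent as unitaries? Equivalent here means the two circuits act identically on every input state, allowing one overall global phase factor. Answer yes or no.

Yes, they are equivalent — the unitaries differ by at most a global phase.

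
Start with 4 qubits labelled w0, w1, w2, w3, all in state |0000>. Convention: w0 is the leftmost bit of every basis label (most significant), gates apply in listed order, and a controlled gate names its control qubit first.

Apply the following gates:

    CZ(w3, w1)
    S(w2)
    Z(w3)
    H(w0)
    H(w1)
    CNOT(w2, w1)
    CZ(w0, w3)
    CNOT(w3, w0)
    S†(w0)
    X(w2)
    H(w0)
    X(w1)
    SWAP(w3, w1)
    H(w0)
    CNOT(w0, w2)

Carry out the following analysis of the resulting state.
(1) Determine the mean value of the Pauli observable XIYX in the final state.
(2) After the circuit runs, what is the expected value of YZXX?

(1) The observable XIYX averages to 1.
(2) The expectation value of YZXX is -1.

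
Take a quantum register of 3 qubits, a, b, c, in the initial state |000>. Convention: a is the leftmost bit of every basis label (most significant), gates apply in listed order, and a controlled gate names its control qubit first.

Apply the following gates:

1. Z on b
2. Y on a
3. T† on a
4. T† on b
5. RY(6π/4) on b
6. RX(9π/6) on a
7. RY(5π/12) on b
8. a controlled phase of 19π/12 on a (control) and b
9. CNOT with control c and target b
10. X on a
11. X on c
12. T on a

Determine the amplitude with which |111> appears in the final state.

The final state's coefficient on |111> equals -sqrt(3*sqrt(2) + 6)/8 + sqrt(2 - sqrt(2))/8 + sqrt(6 - 3*sqrt(2))/8 + sqrt(sqrt(2) + 2)/8.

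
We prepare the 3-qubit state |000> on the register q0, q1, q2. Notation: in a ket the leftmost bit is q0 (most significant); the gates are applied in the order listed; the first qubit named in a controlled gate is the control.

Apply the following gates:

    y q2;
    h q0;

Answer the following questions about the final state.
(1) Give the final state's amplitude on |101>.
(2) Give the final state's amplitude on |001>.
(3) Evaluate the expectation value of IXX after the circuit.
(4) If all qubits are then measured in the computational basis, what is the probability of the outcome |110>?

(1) |101> carries amplitude sqrt(2)*I/2 in the final state.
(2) The amplitude on |001> is sqrt(2)*I/2.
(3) In the final state, IXX has expectation 0.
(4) A full measurement returns |110> with probability 0.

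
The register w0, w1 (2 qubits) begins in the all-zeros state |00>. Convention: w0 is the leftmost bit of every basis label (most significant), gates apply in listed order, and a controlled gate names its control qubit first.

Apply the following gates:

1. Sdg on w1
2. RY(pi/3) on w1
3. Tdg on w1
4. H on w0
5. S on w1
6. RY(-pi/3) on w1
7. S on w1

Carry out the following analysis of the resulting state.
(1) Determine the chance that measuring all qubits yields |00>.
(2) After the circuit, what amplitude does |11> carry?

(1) The probability of measuring |00> is 3*sqrt(2)/32 + 5/16.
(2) The amplitude on |11> is sqrt(6)*(-I + exp(3*I*pi/4))/8.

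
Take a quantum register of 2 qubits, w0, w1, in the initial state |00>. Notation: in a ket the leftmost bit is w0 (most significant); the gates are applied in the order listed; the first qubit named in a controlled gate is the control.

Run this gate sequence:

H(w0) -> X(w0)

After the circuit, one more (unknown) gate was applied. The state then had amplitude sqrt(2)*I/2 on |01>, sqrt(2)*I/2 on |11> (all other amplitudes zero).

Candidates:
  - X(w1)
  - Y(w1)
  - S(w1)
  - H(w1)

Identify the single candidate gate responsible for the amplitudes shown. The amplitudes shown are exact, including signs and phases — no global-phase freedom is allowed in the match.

It was Y(w1) that produced the state shown.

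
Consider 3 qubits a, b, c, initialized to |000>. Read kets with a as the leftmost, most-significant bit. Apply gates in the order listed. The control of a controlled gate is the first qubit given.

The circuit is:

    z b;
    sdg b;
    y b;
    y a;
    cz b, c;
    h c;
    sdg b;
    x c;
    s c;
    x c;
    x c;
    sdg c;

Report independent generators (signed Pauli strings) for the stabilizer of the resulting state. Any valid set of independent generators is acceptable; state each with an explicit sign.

The final state is stabilized by the group generated by +IIX, -ZII, -IZI; other independent generating sets are equally valid. Key observation: the block from step 9 through step 12 cancels to the identity and can be dropped.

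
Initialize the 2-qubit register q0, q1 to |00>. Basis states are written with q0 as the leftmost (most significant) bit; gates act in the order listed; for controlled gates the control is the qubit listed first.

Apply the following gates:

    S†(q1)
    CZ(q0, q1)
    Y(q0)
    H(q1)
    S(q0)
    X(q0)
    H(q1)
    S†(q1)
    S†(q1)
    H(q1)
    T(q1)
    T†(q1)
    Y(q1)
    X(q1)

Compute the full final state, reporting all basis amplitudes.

After the circuit, the state carries amplitude -sqrt(2)*I/2 on |00>, sqrt(2)*I/2 on |01>, 0 on |10>, 0 on |11>.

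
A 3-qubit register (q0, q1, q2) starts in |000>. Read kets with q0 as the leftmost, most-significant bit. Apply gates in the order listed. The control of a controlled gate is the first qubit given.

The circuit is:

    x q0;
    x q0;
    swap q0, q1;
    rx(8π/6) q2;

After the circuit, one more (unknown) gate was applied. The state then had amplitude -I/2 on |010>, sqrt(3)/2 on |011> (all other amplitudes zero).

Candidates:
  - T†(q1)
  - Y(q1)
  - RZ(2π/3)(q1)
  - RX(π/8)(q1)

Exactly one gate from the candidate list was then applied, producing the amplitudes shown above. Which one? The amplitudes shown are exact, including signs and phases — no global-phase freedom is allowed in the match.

The unique candidate consistent with the amplitudes is Y(q1).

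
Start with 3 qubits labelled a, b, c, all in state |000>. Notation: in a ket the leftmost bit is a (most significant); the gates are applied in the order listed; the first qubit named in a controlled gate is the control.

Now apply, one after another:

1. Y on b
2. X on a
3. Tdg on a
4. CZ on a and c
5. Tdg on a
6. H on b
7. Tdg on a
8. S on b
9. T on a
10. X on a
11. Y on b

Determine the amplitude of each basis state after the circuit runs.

After the circuit, the state carries amplitude -sqrt(2)/2 on |000>, sqrt(2)*I/2 on |010>, and 0 on every other basis state.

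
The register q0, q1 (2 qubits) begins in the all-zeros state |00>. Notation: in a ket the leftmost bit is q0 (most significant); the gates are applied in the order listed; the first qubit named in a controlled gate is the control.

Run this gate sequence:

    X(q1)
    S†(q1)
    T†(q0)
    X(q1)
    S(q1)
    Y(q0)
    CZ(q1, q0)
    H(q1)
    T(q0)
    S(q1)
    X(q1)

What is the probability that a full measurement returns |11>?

The probability of measuring |11> is 1/2.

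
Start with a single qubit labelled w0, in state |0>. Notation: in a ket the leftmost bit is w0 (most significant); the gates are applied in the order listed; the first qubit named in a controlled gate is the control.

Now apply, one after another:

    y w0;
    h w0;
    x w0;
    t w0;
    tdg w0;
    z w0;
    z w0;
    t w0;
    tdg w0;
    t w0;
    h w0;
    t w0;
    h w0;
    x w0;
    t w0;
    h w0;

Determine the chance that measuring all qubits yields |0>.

The probability of measuring |0> is 1/4 - sqrt(2)/8. Key observation: gates 4-9 undo each other exactly, leaving only the rest of the circuit to track.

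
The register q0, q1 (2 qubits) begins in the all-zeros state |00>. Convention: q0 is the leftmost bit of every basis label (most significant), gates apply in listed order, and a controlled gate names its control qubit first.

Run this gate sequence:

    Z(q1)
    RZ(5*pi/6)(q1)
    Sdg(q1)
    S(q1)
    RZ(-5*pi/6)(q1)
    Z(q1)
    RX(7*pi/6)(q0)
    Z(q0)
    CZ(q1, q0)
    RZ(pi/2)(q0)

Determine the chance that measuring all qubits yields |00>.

The probability of measuring |00> is 1/2 - sqrt(3)/4.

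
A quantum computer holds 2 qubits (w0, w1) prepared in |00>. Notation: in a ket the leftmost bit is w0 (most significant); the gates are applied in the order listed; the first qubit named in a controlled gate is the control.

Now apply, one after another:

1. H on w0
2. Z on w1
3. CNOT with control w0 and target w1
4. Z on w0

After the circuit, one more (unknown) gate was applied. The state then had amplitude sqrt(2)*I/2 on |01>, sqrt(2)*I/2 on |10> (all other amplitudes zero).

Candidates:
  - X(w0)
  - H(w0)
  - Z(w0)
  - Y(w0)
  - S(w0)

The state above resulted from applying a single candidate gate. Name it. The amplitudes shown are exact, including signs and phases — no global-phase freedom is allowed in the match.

The applied gate was Y(w0).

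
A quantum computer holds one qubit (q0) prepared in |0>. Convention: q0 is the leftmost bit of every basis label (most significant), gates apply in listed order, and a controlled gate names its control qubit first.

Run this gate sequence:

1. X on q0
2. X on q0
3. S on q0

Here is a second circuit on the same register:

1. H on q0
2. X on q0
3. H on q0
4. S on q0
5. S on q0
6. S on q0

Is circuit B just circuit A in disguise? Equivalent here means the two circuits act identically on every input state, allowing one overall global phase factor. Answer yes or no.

Yes: on every input state the two circuits agree up to one overall phase factor.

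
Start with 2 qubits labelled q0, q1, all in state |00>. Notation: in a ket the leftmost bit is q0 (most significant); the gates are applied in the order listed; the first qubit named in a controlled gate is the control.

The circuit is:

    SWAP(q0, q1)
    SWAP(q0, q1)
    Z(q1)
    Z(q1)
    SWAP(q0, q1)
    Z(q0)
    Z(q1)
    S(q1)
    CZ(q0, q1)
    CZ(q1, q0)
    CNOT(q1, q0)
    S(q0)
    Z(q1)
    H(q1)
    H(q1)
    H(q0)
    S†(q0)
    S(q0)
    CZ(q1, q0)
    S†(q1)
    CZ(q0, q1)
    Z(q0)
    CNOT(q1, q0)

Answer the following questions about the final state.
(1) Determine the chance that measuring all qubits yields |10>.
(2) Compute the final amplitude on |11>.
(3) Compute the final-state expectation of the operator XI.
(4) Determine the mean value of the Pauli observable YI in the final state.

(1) A full measurement returns |10> with probability 1/2.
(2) The final state's coefficient on |11> equals 0.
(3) The observable XI averages to -1.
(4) The expectation value of YI is 0.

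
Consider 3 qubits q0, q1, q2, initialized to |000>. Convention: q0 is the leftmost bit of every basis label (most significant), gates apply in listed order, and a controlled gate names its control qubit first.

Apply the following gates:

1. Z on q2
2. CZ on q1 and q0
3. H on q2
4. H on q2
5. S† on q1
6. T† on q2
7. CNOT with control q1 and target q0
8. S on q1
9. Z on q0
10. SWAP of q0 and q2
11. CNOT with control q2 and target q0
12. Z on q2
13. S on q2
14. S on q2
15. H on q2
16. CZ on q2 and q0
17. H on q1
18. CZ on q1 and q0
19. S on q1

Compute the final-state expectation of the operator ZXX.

In the final state, ZXX has expectation 0.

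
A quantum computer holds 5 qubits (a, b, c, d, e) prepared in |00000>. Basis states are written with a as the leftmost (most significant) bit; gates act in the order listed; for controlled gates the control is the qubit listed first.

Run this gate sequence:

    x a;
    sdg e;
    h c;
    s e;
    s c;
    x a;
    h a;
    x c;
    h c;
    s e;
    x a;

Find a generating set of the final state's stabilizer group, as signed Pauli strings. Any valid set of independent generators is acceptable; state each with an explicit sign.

The stabilizer group can be generated by +XIIII, +IIYII, +IZIII, +IIIZI, +IIIIZ, among other valid generating sets.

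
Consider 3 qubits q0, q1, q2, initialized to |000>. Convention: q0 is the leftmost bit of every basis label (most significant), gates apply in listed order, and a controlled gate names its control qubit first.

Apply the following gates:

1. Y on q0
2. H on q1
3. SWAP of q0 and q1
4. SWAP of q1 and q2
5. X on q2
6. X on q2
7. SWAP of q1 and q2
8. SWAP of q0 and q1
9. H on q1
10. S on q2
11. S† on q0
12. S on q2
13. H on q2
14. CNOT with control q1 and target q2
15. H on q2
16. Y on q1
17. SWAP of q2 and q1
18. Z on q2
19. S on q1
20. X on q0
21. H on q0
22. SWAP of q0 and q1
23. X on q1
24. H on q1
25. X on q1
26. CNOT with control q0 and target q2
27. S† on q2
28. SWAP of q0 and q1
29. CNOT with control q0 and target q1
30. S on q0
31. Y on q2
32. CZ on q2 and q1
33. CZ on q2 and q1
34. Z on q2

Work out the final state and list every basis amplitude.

The final amplitudes are -1 on |110>, and 0 on every other basis state. Key observation: steps 2-9 multiply out to the identity, so the circuit reduces to the remaining gates.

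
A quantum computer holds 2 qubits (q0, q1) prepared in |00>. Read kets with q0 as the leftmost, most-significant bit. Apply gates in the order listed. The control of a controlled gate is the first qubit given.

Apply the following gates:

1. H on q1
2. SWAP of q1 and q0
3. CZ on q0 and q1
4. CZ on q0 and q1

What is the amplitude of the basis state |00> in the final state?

|00> carries amplitude sqrt(2)/2 in the final state.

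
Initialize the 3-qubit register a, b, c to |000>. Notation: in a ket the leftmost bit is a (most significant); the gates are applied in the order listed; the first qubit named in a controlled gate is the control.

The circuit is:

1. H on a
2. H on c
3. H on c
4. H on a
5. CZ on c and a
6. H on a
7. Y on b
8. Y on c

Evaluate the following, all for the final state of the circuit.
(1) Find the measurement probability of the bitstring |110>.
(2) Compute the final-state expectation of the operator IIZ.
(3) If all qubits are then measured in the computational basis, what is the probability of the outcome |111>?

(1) The probability of measuring |110> is 0.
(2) In the final state, IIZ has expectation -1.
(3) The probability of measuring |111> is 1/2.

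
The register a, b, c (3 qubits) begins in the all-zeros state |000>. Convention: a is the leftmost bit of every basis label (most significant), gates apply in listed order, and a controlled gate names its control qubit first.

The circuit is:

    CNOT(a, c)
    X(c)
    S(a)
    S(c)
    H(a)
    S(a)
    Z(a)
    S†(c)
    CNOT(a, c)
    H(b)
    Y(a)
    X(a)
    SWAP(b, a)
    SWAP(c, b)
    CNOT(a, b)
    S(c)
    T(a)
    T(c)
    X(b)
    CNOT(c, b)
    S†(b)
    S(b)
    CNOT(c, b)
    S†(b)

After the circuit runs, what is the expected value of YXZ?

In the final state, YXZ has expectation -sqrt(2)/2. Key observation: steps 20-23 multiply out to the identity, so the circuit reduces to the remaining gates.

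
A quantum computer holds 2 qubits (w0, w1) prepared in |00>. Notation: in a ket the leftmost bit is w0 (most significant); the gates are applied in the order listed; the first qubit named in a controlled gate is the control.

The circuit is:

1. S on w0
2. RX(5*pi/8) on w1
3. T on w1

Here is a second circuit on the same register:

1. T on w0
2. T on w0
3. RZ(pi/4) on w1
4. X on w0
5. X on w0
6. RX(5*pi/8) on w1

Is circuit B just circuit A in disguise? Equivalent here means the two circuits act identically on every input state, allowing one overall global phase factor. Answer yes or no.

No: there is an input state on which the two circuits produce genuinely different outputs (not merely differing by a phase).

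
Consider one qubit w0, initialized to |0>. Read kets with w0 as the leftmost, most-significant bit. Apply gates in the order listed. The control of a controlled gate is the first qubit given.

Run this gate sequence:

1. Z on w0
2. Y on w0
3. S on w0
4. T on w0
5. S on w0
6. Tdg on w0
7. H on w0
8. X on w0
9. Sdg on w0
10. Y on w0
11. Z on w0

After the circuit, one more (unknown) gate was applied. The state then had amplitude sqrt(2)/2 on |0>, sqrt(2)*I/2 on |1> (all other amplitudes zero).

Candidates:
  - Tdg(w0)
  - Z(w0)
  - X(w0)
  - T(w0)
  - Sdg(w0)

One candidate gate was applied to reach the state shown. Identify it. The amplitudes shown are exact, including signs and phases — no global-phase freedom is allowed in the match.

It was X(w0) that produced the state shown.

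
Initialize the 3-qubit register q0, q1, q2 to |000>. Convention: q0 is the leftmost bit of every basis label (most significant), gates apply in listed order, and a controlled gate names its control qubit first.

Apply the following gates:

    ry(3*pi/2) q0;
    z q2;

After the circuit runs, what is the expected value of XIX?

The expectation value of XIX is 0.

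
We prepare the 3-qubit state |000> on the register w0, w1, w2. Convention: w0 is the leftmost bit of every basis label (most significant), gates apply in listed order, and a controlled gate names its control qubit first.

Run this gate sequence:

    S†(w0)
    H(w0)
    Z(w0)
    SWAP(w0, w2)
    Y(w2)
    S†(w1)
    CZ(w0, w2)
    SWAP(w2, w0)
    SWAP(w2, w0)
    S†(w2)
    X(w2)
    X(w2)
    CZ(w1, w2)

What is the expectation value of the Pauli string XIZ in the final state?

In the final state, XIZ has expectation 0. Key observation: the block from step 8 through step 9 cancels to the identity and can be dropped.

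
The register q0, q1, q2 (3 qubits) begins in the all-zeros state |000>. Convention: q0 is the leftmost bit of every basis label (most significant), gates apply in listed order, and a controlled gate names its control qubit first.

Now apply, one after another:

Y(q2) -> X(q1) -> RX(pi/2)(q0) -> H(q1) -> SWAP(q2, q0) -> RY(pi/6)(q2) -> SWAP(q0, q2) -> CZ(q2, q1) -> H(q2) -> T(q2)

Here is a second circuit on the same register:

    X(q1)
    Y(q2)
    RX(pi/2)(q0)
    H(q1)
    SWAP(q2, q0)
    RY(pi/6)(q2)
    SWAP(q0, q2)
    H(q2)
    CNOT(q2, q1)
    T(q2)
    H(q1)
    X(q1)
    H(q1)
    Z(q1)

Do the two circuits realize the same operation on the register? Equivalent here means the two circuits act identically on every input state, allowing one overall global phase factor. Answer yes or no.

No — the two circuits implement different unitaries, even allowing a global phase.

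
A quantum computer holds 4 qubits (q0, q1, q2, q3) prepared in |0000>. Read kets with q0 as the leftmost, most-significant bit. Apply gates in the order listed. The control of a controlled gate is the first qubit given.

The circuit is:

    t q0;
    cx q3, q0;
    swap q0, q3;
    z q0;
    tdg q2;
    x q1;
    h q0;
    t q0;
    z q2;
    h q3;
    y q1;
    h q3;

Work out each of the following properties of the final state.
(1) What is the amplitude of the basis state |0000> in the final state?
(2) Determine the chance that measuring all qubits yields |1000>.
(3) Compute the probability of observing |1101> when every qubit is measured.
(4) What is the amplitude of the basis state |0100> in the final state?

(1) The amplitude on |0000> is -sqrt(2)*I/2.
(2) The probability of measuring |1000> is 1/2.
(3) The probability of measuring |1101> is 0.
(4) |0100> carries amplitude 0 in the final state.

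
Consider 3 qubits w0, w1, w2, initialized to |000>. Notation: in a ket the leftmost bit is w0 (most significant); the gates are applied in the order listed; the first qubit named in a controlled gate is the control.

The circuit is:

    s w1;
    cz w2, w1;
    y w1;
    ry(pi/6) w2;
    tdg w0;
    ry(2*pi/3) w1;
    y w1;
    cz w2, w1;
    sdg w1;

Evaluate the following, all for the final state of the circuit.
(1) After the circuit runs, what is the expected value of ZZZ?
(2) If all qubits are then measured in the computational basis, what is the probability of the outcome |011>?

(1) In the final state, ZZZ has expectation -sqrt(3)/4.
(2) A full measurement returns |011> with probability 3/8 - 3*sqrt(3)/16.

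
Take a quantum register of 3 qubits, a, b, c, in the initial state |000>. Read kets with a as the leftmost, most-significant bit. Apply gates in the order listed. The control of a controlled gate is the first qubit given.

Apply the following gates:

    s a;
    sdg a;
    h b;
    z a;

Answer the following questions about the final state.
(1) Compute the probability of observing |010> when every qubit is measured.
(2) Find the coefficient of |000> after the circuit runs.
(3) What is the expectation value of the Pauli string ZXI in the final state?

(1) The probability of measuring |010> is 1/2. Key observation: gates 1-2 undo each other exactly, leaving only the rest of the circuit to track.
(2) |000> carries amplitude sqrt(2)/2 in the final state.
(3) The expectation value of ZXI is 1.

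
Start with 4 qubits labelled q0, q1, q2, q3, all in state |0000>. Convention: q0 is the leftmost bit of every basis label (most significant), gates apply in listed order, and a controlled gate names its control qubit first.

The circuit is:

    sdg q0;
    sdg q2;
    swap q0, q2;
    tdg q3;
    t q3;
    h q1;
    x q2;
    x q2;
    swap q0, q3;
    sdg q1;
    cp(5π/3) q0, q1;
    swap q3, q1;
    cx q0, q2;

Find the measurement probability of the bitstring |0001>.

A full measurement returns |0001> with probability 1/2. Key observation: steps 7-8 multiply out to the identity, so the circuit reduces to the remaining gates.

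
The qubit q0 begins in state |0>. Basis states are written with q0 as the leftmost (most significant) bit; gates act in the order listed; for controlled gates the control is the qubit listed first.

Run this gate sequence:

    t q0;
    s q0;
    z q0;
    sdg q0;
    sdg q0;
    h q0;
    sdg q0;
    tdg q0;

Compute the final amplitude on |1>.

The final state's coefficient on |1> equals -sqrt(2)*exp(I*pi/4)/2.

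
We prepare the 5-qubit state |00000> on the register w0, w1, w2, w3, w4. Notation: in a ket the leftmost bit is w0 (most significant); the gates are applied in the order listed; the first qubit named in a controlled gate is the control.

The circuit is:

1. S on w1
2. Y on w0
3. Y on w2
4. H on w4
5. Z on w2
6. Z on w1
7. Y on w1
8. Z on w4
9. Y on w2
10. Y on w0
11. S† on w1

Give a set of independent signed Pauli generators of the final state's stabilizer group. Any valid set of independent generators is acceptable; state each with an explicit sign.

The stabilizer group can be generated by -IIIIX, +ZIIII, -IZIII, +IIZII, +IIIZI, among other valid generating sets.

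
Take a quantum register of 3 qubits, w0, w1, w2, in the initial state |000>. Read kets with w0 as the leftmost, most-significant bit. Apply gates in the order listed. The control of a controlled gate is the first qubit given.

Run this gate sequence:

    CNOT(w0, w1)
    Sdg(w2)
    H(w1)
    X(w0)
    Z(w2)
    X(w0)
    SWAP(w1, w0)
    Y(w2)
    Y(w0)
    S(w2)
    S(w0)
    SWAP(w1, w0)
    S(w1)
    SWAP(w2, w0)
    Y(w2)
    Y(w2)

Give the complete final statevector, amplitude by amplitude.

The final amplitudes are sqrt(2)*I/2 on |100>, sqrt(2)*I/2 on |110>, and 0 on every other basis state.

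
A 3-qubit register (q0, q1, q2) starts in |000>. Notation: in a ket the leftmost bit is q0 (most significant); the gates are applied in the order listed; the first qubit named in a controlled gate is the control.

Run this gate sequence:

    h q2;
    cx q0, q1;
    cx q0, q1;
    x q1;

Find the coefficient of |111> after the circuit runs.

|111> carries amplitude 0 in the final state. Key observation: gates 2-3 undo each other exactly, leaving only the rest of the circuit to track.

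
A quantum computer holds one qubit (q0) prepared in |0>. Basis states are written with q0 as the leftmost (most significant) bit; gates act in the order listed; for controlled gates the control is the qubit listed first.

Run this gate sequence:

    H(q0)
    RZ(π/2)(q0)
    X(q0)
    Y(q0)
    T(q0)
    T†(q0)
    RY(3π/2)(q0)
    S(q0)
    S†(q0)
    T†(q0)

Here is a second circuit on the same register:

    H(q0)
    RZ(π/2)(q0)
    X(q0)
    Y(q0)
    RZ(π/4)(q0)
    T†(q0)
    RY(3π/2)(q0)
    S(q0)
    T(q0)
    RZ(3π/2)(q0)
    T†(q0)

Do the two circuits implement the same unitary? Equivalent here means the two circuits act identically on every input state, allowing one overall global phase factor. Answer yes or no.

No: there is an input state on which the two circuits produce genuinely different outputs (not merely differing by a phase).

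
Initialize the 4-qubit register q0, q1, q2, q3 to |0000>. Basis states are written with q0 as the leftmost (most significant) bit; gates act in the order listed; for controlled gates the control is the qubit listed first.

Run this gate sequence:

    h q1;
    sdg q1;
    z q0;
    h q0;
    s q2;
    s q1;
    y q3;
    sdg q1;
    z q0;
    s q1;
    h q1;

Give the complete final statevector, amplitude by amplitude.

The final amplitudes are sqrt(2)*I/2 on |0001>, -sqrt(2)*I/2 on |1001>, and 0 on every other basis state.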